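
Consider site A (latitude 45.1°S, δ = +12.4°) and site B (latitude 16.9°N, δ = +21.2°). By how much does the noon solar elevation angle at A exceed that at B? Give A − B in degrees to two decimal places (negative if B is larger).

-53.20°

A: 90° − |-45.1 − (12.4)| = 32.50°.
B: 90° − |16.9 − (21.2)| = 85.70°.
A − B = 32.50 − 85.70 = -53.20°.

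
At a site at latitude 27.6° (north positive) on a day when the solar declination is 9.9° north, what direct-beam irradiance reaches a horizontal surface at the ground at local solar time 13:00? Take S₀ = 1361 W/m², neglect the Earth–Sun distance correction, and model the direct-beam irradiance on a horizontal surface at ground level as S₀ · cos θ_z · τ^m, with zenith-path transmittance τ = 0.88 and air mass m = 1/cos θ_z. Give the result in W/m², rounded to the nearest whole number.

1094 W/m²

Hour angle H = 15° × (13 − 12) = 15.00°.
cos θ_z = sin(27.6°) sin(9.9°) + cos(27.6°) cos(9.9°) cos(15.00°) = 0.0797 + 0.8433 = 0.9230.
Air mass m = 1/cos θ_z = 1/0.9230 = 1.083; τ^m = 0.88^1.083 = 0.8707.
Surface direct beam = 1361 × 0.9230 × 0.8707 = 1093.78 W/m².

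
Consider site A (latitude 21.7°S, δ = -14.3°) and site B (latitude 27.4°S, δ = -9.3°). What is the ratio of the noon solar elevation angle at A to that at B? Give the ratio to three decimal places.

A: 90° − |-21.7 − (-14.3)| = 82.60°.
B: 90° − |-27.4 − (-9.3)| = 71.90°.
Ratio A/B = 82.6000 / 71.9000 = 1.1488.

1.149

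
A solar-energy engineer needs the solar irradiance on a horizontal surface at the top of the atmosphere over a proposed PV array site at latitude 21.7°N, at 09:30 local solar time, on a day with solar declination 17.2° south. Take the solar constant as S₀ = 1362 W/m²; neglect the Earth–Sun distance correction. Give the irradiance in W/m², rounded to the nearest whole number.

810 W/m²

Hour angle H = 15° × (9.5 − 12) = -37.50°.
cos θ_z = sin(21.7°) sin(-17.2°) + cos(21.7°) cos(-17.2°) cos(-37.50°) = -0.1093 + 0.7042 = 0.5949.
Top-of-atmosphere irradiance = S₀ cos θ_z = 1362 × 0.5949 = 810.25 W/m².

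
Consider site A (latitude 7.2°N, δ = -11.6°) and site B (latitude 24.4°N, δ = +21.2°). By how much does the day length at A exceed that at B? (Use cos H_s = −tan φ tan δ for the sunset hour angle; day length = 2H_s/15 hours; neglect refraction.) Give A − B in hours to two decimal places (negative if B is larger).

A: H_s = arccos(−tan 7.2° · tan -11.6°) = 88.51°, so 2H_s/15 = 11.8013 h.
B: H_s = arccos(−tan 24.4° · tan 21.2°) = 100.13°, so 2H_s/15 = 13.3507 h.
A − B = 11.8013 − 13.3507 = -1.5494 h.

-1.55 h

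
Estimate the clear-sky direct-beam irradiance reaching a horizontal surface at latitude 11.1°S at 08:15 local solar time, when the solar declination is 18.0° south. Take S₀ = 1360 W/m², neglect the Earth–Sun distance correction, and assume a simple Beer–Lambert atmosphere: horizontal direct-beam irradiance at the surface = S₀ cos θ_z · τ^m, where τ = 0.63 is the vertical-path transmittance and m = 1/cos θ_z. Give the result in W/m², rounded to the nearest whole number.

353 W/m²

Hour angle H = 15° × (8.25 − 12) = -56.25°.
cos θ_z = sin φ sin δ + cos φ cos δ cos H = (-0.1925)(-0.3090) + (0.9813)(0.9511)(0.5556) = 0.5780.
Air mass m = 1/cos θ_z = 1/0.5780 = 1.730; τ^m = 0.63^1.730 = 0.4496.
Surface direct beam = 1360 × 0.5780 × 0.4496 = 353.42 W/m².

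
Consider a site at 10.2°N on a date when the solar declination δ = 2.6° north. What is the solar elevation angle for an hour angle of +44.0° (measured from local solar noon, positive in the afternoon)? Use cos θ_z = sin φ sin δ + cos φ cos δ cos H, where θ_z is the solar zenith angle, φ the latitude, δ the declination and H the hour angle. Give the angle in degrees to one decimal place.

cos θ_z = sin(10.2°) sin(2.6°) + cos(10.2°) cos(2.6°) cos(44.00°) = 0.0080 + 0.7072 = 0.7152.
θ_z = arccos(0.7152) = 44.34°, so the elevation is 90° − 44.34° = 45.66°.

45.7°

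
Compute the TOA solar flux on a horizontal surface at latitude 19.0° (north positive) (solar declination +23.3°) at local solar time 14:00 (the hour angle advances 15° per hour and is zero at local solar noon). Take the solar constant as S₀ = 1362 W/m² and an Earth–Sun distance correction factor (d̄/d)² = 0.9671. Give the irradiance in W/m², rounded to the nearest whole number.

Hour angle H = 15° × (14 − 12) = 30.00°.
cos θ_z = sin φ sin δ + cos φ cos δ cos H = (0.3256)(0.3955) + (0.9455)(0.9184)(0.8660) = 0.8808.
Top-of-atmosphere irradiance = S₀ (d̄/d)² cos θ_z = 1362 × 0.9671 × 0.8808 = 1160.18 W/m².

1160 W/m²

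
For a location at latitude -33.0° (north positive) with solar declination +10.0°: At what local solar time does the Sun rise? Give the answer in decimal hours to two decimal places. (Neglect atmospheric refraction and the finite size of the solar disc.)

6.44 h

−tan φ tan δ = −(-0.6494)(0.1763) = 0.1145; H_s = arccos(0.1145) = 83.43°.
Sunrise is at 12 − H_s/15 = 12 − 5.562 = 6.438 h local solar time.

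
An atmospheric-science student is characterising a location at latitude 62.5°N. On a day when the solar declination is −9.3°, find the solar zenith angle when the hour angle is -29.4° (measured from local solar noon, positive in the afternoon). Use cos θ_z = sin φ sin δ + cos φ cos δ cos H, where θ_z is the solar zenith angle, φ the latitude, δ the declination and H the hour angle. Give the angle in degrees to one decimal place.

75.3°

With φ = 62.5°, δ = -9.3°, H = -29.40°: sin φ sin δ = -0.1433, cos φ cos δ cos H = 0.3970, so cos θ_z = 0.2537.
θ_z = arccos(0.2537) = 75.30°.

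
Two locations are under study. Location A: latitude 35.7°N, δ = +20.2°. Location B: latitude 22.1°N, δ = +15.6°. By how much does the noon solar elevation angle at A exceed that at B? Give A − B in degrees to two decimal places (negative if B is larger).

A: 90° − |35.7 − (20.2)| = 74.50°.
B: 90° − |22.1 − (15.6)| = 83.50°.
A − B = 74.50 − 83.50 = -9.00°.

-9.00°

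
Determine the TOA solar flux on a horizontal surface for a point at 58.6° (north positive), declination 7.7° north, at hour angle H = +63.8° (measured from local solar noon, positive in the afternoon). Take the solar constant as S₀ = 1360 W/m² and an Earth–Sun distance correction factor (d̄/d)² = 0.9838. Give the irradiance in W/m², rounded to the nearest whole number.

cos θ_z = sin(58.6°) sin(7.7°) + cos(58.6°) cos(7.7°) cos(63.80°) = 0.1144 + 0.2280 = 0.3424.
Top-of-atmosphere irradiance = S₀ (d̄/d)² cos θ_z = 1360 × 0.9838 × 0.3424 = 458.12 W/m².

458 W/m²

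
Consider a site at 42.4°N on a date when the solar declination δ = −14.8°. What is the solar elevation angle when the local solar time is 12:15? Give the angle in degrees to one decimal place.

32.7°

Hour angle H = 15° × (12.25 − 12) = 3.75°.
With φ = 42.4°, δ = -14.8°, H = 3.75°: sin φ sin δ = -0.1722, cos φ cos δ cos H = 0.7124, so cos θ_z = 0.5402.
θ_z = arccos(0.5402) = 57.30°, so the elevation is 90° − 57.30° = 32.70°.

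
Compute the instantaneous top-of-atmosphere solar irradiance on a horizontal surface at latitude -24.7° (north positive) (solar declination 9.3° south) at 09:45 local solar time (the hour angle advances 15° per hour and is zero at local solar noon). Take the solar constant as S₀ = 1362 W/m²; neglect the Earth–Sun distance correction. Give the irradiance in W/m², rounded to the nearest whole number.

1107 W/m²

Hour angle H = 15° × (9.75 − 12) = -33.75°.
cos θ_z = sin(-24.7°) sin(-9.3°) + cos(-24.7°) cos(-9.3°) cos(-33.75°) = 0.0675 + 0.7455 = 0.8130.
Top-of-atmosphere irradiance = S₀ cos θ_z = 1362 × 0.8130 = 1107.31 W/m².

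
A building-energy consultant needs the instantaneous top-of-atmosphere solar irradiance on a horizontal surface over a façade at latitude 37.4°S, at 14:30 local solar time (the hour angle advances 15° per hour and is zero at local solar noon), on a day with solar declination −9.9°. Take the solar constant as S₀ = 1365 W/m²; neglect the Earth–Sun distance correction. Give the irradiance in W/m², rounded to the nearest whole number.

990 W/m²

Hour angle H = 15° × (14.5 − 12) = 37.50°.
With φ = -37.4°, δ = -9.9°, H = 37.50°: sin φ sin δ = 0.1044, cos φ cos δ cos H = 0.6209, so cos θ_z = 0.7253.
Top-of-atmosphere irradiance = S₀ cos θ_z = 1365 × 0.7253 = 990.03 W/m².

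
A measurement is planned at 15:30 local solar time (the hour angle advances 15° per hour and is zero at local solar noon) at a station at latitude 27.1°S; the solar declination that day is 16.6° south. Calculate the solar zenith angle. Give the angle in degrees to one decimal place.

49.5°

Hour angle H = 15° × (15.5 − 12) = 52.50°.
cos θ_z = sin φ sin δ + cos φ cos δ cos H = (-0.4555)(-0.2857) + (0.8902)(0.9583)(0.6088) = 0.6495.
θ_z = arccos(0.6495) = 49.50°.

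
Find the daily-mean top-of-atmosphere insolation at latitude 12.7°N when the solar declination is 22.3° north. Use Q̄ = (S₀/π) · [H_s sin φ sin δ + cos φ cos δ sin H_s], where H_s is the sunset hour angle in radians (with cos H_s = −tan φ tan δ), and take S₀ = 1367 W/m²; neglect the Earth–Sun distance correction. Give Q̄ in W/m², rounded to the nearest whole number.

451 W/m²

cos H_s = −tan(12.7°) · tan(22.3°) = -0.0924, so H_s = arccos(-0.0924) = 95.30°. In radians, H_s = 1.6633.
H_s sin φ sin δ = 1.6633 × 0.2198 × 0.3795 = 0.1387.
cos φ cos δ sin H_s = 0.9755 × 0.9252 × 0.9957 = 0.8987.
Q̄ = (1367/π) × (0.1387 + 0.8987) = 435.13 × 1.0374 = 451.40 W/m².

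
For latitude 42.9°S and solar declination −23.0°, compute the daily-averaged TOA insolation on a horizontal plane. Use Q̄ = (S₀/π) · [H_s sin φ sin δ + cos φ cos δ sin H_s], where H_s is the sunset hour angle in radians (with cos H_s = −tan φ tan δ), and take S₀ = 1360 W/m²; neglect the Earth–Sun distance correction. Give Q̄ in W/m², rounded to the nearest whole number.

496 W/m²

The sunset hour angle satisfies cos H_s = −tan φ tan δ = -0.3944, giving H_s = 113.23°. In radians, H_s = 1.9762.
H_s sin φ sin δ = 1.9762 × -0.6807 × -0.3907 = 0.5256.
cos φ cos δ sin H_s = 0.7325 × 0.9205 × 0.9189 = 0.6196.
Q̄ = (1360/π) × (0.5256 + 0.6196) = 432.90 × 1.1452 = 495.76 W/m².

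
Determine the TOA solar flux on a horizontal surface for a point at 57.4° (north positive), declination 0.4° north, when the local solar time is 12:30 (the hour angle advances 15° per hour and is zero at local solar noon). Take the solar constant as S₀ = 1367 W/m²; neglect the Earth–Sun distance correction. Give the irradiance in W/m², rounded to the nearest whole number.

738 W/m²

Hour angle H = 15° × (12.5 − 12) = 7.50°.
cos θ_z = sin φ sin δ + cos φ cos δ cos H = (0.8425)(0.0070) + (0.5388)(1.0000)(0.9914) = 0.5401.
Top-of-atmosphere irradiance = S₀ cos θ_z = 1367 × 0.5401 = 738.32 W/m².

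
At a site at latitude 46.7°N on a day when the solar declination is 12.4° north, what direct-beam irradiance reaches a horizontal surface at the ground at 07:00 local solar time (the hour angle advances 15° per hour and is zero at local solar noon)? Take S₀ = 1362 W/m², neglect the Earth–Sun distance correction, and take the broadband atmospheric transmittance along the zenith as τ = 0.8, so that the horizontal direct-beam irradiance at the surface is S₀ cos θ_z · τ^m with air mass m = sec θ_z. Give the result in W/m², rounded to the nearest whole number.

228 W/m²

Hour angle H = 15° × (7 − 12) = -75.00°.
With φ = 46.7°, δ = 12.4°, H = -75.00°: sin φ sin δ = 0.1563, cos φ cos δ cos H = 0.1734, so cos θ_z = 0.3297.
Air mass m = 1/cos θ_z = 1/0.3297 = 3.033; τ^m = 0.8^3.033 = 0.5082.
Surface direct beam = 1362 × 0.3297 × 0.5082 = 228.21 W/m².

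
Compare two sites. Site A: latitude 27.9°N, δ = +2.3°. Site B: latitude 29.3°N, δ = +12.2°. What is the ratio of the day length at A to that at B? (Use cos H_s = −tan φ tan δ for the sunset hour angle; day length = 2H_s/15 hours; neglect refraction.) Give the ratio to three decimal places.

0.941

A: H_s = arccos(−tan 27.9° · tan 2.3°) = 91.22°, so 2H_s/15 = 12.1627 h.
B: H_s = arccos(−tan 29.3° · tan 12.2°) = 96.97°, so 2H_s/15 = 12.9293 h.
Ratio A/B = 12.1627 / 12.9293 = 0.9407.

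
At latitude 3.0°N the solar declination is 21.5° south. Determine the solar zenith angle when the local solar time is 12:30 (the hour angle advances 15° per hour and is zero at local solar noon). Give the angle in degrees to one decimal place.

Hour angle H = 15° × (12.5 − 12) = 7.50°.
With φ = 3.0°, δ = -21.5°, H = 7.50°: sin φ sin δ = -0.0192, cos φ cos δ cos H = 0.9212, so cos θ_z = 0.9020.
θ_z = arccos(0.9020) = 25.58°.

25.6°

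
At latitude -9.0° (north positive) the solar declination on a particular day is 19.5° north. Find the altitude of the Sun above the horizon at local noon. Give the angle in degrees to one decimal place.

61.5°

At local solar noon the hour angle is zero, so the elevation is 90° − |φ − δ| = 90° − |-9.0° − (19.5°)| = 90° − 28.5° = 61.5°.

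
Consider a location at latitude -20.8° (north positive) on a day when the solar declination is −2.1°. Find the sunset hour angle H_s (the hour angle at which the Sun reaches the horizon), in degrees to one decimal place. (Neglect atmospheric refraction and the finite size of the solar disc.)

90.8°

The sunset hour angle satisfies cos H_s = −tan φ tan δ = -0.0139, giving H_s = 90.80°.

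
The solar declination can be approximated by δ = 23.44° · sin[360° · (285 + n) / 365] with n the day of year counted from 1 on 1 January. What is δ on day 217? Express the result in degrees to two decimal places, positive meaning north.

+16.54°

360 × (285 + 217) / 365 = 495.123°; sin(495.123°) = 0.7056.
δ = 23.44 × 0.7056 = 16.539° ≈ +16.54°.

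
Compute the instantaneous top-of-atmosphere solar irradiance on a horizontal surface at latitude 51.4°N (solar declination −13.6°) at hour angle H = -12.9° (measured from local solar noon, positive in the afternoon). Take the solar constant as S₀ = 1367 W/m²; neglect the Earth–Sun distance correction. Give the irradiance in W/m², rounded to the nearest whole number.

557 W/m²

With φ = 51.4°, δ = -13.6°, H = -12.90°: sin φ sin δ = -0.1838, cos φ cos δ cos H = 0.5911, so cos θ_z = 0.4073.
Top-of-atmosphere irradiance = S₀ cos θ_z = 1367 × 0.4073 = 556.78 W/m².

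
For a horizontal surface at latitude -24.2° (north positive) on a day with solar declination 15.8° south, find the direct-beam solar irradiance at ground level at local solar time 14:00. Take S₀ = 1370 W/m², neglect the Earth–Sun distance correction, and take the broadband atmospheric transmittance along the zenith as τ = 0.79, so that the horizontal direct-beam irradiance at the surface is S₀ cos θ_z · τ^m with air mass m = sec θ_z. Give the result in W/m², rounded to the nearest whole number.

911 W/m²

Hour angle H = 15° × (14 − 12) = 30.00°.
With φ = -24.2°, δ = -15.8°, H = 30.00°: sin φ sin δ = 0.1116, cos φ cos δ cos H = 0.7601, so cos θ_z = 0.8717.
Air mass m = 1/cos θ_z = 1/0.8717 = 1.147; τ^m = 0.79^1.147 = 0.7631.
Surface direct beam = 1370 × 0.8717 × 0.7631 = 911.32 W/m².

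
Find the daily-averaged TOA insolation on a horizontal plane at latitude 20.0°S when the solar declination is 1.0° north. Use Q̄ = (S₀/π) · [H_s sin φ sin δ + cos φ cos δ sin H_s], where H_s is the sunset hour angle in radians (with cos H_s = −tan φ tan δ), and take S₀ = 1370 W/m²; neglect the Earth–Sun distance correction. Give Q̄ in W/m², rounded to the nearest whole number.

The sunset hour angle satisfies cos H_s = −tan φ tan δ = 0.0064, giving H_s = 89.63°. In radians, H_s = 1.5643.
H_s sin φ sin δ = 1.5643 × -0.3420 × 0.0175 = -0.0094.
cos φ cos δ sin H_s = 0.9397 × 0.9998 × 1.0000 = 0.9395.
Q̄ = (1370/π) × (-0.0094 + 0.9395) = 436.08 × 0.9301 = 405.60 W/m².

406 W/m²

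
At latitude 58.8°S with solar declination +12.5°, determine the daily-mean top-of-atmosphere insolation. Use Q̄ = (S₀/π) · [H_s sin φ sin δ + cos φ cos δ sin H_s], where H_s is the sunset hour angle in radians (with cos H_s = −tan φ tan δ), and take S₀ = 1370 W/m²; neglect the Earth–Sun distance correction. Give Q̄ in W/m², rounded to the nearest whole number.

109 W/m²

The sunset hour angle satisfies cos H_s = −tan φ tan δ = 0.3661, giving H_s = 68.52°. In radians, H_s = 1.1959.
H_s sin φ sin δ = 1.1959 × -0.8554 × 0.2164 = -0.2214.
cos φ cos δ sin H_s = 0.5180 × 0.9763 × 0.9305 = 0.4706.
Q̄ = (1370/π) × (-0.2214 + 0.4706) = 436.08 × 0.2492 = 108.67 W/m².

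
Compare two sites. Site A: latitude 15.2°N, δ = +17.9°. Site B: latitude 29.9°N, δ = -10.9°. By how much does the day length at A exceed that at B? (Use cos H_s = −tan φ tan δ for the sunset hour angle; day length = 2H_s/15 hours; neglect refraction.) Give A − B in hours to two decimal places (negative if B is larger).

A: H_s = arccos(−tan 15.2° · tan 17.9°) = 95.03°, so 2H_s/15 = 12.6707 h.
B: H_s = arccos(−tan 29.9° · tan -10.9°) = 83.64°, so 2H_s/15 = 11.1520 h.
A − B = 12.6707 − 11.1520 = 1.5187 h.

+1.52 h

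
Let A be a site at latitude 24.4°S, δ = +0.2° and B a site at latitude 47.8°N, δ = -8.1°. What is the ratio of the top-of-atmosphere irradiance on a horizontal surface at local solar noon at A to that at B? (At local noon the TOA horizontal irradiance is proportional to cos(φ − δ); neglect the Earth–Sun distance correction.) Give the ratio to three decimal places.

A: cos θ_z = cos(-24.4° − (0.2°)) = 0.9092.
B: cos θ_z = cos(47.8° − (-8.1°)) = 0.5606.
Ratio A/B = 0.9092 / 0.5606 = 1.6218.

1.622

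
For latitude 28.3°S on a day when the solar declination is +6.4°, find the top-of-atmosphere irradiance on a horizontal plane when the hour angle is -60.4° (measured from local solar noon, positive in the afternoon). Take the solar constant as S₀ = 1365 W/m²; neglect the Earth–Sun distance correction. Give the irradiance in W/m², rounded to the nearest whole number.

518 W/m²

cos θ_z = sin(-28.3°) sin(6.4°) + cos(-28.3°) cos(6.4°) cos(-60.40°) = -0.0528 + 0.4322 = 0.3794.
Top-of-atmosphere irradiance = S₀ cos θ_z = 1365 × 0.3794 = 517.88 W/m².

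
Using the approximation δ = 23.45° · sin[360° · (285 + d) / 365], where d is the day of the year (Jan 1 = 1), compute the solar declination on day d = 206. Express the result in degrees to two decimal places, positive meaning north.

+19.38°

360 × (285 + 206) / 365 = 484.274°; sin(484.274°) = 0.8264.
δ = 23.45 × 0.8264 = 19.379° ≈ +19.38°.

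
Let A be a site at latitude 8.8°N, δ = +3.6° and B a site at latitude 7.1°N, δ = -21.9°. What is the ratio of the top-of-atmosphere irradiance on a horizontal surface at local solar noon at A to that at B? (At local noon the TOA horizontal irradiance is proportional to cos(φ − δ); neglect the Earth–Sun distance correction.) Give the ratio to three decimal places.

1.139

A: cos θ_z = cos(8.8° − (3.6°)) = 0.9959.
B: cos θ_z = cos(7.1° − (-21.9°)) = 0.8746.
Ratio A/B = 0.9959 / 0.8746 = 1.1387.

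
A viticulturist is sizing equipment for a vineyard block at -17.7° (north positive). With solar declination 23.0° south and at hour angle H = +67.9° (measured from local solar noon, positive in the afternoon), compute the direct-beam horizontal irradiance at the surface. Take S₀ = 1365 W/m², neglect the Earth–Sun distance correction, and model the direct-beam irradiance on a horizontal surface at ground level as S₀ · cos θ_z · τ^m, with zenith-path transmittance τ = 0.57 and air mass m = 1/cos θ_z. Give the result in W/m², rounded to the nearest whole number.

With φ = -17.7°, δ = -23.0°, H = 67.90°: sin φ sin δ = 0.1188, cos φ cos δ cos H = 0.3299, so cos θ_z = 0.4487.
Air mass m = 1/cos θ_z = 1/0.4487 = 2.229; τ^m = 0.57^2.229 = 0.2857.
Surface direct beam = 1365 × 0.4487 × 0.2857 = 174.98 W/m².

175 W/m²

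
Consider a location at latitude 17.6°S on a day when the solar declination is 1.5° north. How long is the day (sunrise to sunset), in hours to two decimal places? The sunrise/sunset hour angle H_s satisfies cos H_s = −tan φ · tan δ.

11.94 hours

−tan φ tan δ = −(-0.3172)(0.0262) = 0.0083; H_s = arccos(0.0083) = 89.52°.
Day length = 2 H_s / 15° h⁻¹ = 179.04° / 15 = 11.936 h.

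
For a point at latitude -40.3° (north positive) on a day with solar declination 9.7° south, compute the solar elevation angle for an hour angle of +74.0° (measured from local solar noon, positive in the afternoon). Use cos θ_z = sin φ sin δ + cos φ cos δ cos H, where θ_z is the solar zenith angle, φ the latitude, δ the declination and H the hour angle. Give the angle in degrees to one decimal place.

cos θ_z = sin(-40.3°) sin(-9.7°) + cos(-40.3°) cos(-9.7°) cos(74.00°) = 0.1090 + 0.2072 = 0.3162.
θ_z = arccos(0.3162) = 71.57°, so the elevation is 90° − 71.57° = 18.43°.

18.4°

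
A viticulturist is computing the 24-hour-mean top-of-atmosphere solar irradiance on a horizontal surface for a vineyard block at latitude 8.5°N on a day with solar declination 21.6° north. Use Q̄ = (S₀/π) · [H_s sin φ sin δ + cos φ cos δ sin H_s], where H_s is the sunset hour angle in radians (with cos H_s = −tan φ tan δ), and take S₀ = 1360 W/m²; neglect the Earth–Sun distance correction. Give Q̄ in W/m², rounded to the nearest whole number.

The sunset hour angle satisfies cos H_s = −tan φ tan δ = -0.0592, giving H_s = 93.39°. In radians, H_s = 1.6300.
H_s sin φ sin δ = 1.6300 × 0.1478 × 0.3681 = 0.0887.
cos φ cos δ sin H_s = 0.9890 × 0.9298 × 0.9982 = 0.9179.
Q̄ = (1360/π) × (0.0887 + 0.9179) = 432.90 × 1.0066 = 435.76 W/m².

436 W/m²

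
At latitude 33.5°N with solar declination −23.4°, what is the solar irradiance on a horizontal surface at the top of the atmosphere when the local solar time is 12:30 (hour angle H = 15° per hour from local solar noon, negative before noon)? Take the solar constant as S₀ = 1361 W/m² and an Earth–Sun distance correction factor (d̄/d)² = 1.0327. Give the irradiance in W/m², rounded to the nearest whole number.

758 W/m²

Hour angle H = 15° × (12.5 − 12) = 7.50°.
cos θ_z = sin(33.5°) sin(-23.4°) + cos(33.5°) cos(-23.4°) cos(7.50°) = -0.2192 + 0.7588 = 0.5396.
Top-of-atmosphere irradiance = S₀ (d̄/d)² cos θ_z = 1361 × 1.0327 × 0.5396 = 758.41 W/m².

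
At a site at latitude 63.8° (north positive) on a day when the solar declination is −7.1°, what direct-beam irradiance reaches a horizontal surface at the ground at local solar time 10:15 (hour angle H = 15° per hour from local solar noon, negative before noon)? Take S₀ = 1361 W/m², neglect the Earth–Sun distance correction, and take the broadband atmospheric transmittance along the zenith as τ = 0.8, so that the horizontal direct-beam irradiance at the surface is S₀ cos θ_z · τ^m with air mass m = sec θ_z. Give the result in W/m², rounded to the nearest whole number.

174 W/m²

Hour angle H = 15° × (10.25 − 12) = -26.25°.
With φ = 63.8°, δ = -7.1°, H = -26.25°: sin φ sin δ = -0.1109, cos φ cos δ cos H = 0.3929, so cos θ_z = 0.2820.
Air mass m = 1/cos θ_z = 1/0.2820 = 3.546; τ^m = 0.8^3.546 = 0.4533.
Surface direct beam = 1361 × 0.2820 × 0.4533 = 173.98 W/m².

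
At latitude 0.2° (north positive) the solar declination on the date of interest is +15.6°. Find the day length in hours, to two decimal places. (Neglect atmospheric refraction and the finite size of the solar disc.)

cos H_s = −tan(0.2°) · tan(15.6°) = -0.0010, so H_s = arccos(-0.0010) = 90.06°.
Day length = 2 H_s / 15° h⁻¹ = 180.12° / 15 = 12.008 h.

12.01 hours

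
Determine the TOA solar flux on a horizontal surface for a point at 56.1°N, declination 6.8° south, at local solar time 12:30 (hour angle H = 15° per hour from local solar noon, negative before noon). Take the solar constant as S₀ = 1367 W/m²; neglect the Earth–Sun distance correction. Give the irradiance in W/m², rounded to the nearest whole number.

Hour angle H = 15° × (12.5 − 12) = 7.50°.
With φ = 56.1°, δ = -6.8°, H = 7.50°: sin φ sin δ = -0.0983, cos φ cos δ cos H = 0.5491, so cos θ_z = 0.4508.
Top-of-atmosphere irradiance = S₀ cos θ_z = 1367 × 0.4508 = 616.24 W/m².

616 W/m²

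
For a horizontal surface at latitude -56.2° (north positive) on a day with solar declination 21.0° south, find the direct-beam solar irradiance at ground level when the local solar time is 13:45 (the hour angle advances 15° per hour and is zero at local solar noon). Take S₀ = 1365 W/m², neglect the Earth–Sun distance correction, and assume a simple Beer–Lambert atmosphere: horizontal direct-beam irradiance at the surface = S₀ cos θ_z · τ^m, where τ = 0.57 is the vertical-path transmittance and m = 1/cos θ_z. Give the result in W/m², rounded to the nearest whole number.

Hour angle H = 15° × (13.75 − 12) = 26.25°.
cos θ_z = sin(-56.2°) sin(-21.0°) + cos(-56.2°) cos(-21.0°) cos(26.25°) = 0.2978 + 0.4658 = 0.7636.
Air mass m = 1/cos θ_z = 1/0.7636 = 1.310; τ^m = 0.57^1.310 = 0.4788.
Surface direct beam = 1365 × 0.7636 × 0.4788 = 499.06 W/m².

499 W/m²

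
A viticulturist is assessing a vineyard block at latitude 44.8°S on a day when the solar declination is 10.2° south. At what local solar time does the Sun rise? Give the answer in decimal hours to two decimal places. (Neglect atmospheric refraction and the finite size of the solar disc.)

−tan φ tan δ = −(-0.9930)(-0.1799) = -0.1786; H_s = arccos(-0.1786) = 100.29°.
Sunrise is at 12 − H_s/15 = 12 − 6.686 = 5.314 h local solar time.

5.31 h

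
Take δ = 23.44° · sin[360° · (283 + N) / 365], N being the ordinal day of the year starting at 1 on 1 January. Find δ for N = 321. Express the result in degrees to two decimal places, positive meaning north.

360 × (283 + 321) / 365 = 595.726°; sin(595.726°) = -0.8264.
δ = 23.44 × -0.8264 = -19.371° ≈ -19.37°.

-19.37°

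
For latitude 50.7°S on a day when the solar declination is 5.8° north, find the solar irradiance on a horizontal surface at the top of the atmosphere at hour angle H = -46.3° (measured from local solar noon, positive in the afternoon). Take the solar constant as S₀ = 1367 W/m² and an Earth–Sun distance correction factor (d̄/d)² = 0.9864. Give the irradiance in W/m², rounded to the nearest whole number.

With φ = -50.7°, δ = 5.8°, H = -46.30°: sin φ sin δ = -0.0782, cos φ cos δ cos H = 0.4354, so cos θ_z = 0.3572.
Top-of-atmosphere irradiance = S₀ (d̄/d)² cos θ_z = 1367 × 0.9864 × 0.3572 = 481.65 W/m².

482 W/m²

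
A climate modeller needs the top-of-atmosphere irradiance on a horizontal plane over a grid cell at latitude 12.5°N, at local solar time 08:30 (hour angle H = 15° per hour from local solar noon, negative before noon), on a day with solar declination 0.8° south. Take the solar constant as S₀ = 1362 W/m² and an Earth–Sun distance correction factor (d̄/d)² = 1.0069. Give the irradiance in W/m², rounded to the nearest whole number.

Hour angle H = 15° × (8.5 − 12) = -52.50°.
cos θ_z = sin φ sin δ + cos φ cos δ cos H = (0.2164)(-0.0140) + (0.9763)(0.9999)(0.6088) = 0.5913.
Top-of-atmosphere irradiance = S₀ (d̄/d)² cos θ_z = 1362 × 1.0069 × 0.5913 = 810.91 W/m².

811 W/m²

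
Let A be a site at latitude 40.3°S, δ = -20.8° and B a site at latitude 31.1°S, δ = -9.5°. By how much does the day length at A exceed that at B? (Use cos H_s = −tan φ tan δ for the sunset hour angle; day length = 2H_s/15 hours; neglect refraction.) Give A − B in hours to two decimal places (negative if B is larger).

+1.73 h

A: H_s = arccos(−tan -40.3° · tan -20.8°) = 108.79°, so 2H_s/15 = 14.5053 h.
B: H_s = arccos(−tan -31.1° · tan -9.5°) = 95.79°, so 2H_s/15 = 12.7720 h.
A − B = 14.5053 − 12.7720 = 1.7333 h.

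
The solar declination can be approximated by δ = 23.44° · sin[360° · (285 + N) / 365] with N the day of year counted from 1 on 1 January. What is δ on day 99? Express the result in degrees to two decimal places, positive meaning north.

+7.53°

360 × (285 + 99) / 365 = 378.740°; sin(378.740°) = 0.3213.
δ = 23.44 × 0.3213 = 7.531° ≈ +7.53°.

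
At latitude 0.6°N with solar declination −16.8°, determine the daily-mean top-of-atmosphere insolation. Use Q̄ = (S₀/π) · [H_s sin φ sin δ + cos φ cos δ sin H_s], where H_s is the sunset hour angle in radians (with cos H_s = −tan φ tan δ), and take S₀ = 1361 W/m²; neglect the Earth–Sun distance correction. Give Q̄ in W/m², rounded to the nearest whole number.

413 W/m²

The sunset hour angle satisfies cos H_s = −tan φ tan δ = 0.0032, giving H_s = 89.82°. In radians, H_s = 1.5677.
H_s sin φ sin δ = 1.5677 × 0.0105 × -0.2890 = -0.0048.
cos φ cos δ sin H_s = 0.9999 × 0.9573 × 1.0000 = 0.9572.
Q̄ = (1361/π) × (-0.0048 + 0.9572) = 433.22 × 0.9524 = 412.60 W/m².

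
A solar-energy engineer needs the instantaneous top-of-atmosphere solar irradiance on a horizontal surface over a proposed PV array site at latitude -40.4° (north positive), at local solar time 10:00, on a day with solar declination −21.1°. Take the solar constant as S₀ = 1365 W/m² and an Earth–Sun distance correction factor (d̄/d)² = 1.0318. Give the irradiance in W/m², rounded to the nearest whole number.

1195 W/m²

Hour angle H = 15° × (10 − 12) = -30.00°.
cos θ_z = sin φ sin δ + cos φ cos δ cos H = (-0.6481)(-0.3600) + (0.7615)(0.9330)(0.8660) = 0.8486.
Top-of-atmosphere irradiance = S₀ (d̄/d)² cos θ_z = 1365 × 1.0318 × 0.8486 = 1195.17 W/m².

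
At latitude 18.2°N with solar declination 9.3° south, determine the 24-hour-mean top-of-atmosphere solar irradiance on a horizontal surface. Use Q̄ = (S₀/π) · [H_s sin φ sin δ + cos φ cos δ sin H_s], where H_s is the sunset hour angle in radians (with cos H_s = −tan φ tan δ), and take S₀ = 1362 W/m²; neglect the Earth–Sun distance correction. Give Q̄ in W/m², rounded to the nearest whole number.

cos H_s = −tan(18.2°) · tan(-9.3°) = 0.0538, so H_s = arccos(0.0538) = 86.92°. In radians, H_s = 1.5170.
H_s sin φ sin δ = 1.5170 × 0.3123 × -0.1616 = -0.0766.
cos φ cos δ sin H_s = 0.9500 × 0.9869 × 0.9986 = 0.9362.
Q̄ = (1362/π) × (-0.0766 + 0.9362) = 433.54 × 0.8596 = 372.67 W/m².

373 W/m²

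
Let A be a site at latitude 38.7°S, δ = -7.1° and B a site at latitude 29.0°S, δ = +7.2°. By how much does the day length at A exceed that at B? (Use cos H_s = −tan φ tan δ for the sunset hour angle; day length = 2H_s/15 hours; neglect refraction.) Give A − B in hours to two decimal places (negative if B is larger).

A: H_s = arccos(−tan -38.7° · tan -7.1°) = 95.73°, so 2H_s/15 = 12.7640 h.
B: H_s = arccos(−tan -29.0° · tan 7.2°) = 85.98°, so 2H_s/15 = 11.4640 h.
A − B = 12.7640 − 11.4640 = 1.3000 h.

+1.30 h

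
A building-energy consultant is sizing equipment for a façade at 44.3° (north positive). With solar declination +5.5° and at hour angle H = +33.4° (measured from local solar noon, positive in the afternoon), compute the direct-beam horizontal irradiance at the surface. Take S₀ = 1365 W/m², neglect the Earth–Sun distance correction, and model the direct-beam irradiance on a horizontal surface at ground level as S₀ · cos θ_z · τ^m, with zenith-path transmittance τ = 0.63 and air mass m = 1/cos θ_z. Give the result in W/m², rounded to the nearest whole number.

cos θ_z = sin(44.3°) sin(5.5°) + cos(44.3°) cos(5.5°) cos(33.40°) = 0.0669 + 0.5947 = 0.6616.
Air mass m = 1/cos θ_z = 1/0.6616 = 1.511; τ^m = 0.63^1.511 = 0.4975.
Surface direct beam = 1365 × 0.6616 × 0.4975 = 449.28 W/m².

449 W/m²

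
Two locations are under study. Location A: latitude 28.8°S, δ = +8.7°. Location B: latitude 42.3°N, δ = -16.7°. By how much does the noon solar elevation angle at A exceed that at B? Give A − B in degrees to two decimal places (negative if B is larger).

A: 90° − |-28.8 − (8.7)| = 52.50°.
B: 90° − |42.3 − (-16.7)| = 31.00°.
A − B = 52.50 − 31.00 = 21.50°.

+21.50°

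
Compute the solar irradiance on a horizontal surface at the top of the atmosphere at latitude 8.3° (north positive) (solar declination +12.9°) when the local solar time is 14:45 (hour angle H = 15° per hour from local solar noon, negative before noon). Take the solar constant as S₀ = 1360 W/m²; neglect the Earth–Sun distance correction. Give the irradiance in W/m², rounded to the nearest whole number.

Hour angle H = 15° × (14.75 − 12) = 41.25°.
cos θ_z = sin φ sin δ + cos φ cos δ cos H = (0.1444)(0.2233) + (0.9895)(0.9748)(0.7518) = 0.7574.
Top-of-atmosphere irradiance = S₀ cos θ_z = 1360 × 0.7574 = 1030.06 W/m².

1030 W/m²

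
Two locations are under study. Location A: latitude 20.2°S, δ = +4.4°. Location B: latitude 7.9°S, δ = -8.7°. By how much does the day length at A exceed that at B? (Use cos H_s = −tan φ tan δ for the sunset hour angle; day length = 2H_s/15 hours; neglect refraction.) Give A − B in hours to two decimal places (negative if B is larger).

-0.38 h

A: H_s = arccos(−tan -20.2° · tan 4.4°) = 88.38°, so 2H_s/15 = 11.7840 h.
B: H_s = arccos(−tan -7.9° · tan -8.7°) = 91.22°, so 2H_s/15 = 12.1627 h.
A − B = 11.7840 − 12.1627 = -0.3787 h.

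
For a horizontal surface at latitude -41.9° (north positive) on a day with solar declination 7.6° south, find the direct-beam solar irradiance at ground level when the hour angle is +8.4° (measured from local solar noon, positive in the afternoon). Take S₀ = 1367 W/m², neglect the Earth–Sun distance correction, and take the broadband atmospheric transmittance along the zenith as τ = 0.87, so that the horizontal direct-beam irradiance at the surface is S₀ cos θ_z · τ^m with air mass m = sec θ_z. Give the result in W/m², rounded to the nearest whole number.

cos θ_z = sin(-41.9°) sin(-7.6°) + cos(-41.9°) cos(-7.6°) cos(8.40°) = 0.0883 + 0.7299 = 0.8182.
Air mass m = 1/cos θ_z = 1/0.8182 = 1.222; τ^m = 0.87^1.222 = 0.8435.
Surface direct beam = 1367 × 0.8182 × 0.8435 = 943.44 W/m².

943 W/m²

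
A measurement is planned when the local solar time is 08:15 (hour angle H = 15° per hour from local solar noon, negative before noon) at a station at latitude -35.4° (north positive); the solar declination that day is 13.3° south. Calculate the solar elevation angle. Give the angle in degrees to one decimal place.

Hour angle H = 15° × (8.25 − 12) = -56.25°.
With φ = -35.4°, δ = -13.3°, H = -56.25°: sin φ sin δ = 0.1333, cos φ cos δ cos H = 0.4407, so cos θ_z = 0.5740.
θ_z = arccos(0.5740) = 54.97°, so the elevation is 90° − 54.97° = 35.03°.

35.0°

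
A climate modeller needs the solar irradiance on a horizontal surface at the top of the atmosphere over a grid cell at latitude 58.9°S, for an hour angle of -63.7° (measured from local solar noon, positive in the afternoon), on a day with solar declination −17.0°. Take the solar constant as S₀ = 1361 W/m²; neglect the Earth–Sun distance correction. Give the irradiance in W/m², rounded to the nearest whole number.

639 W/m²

With φ = -58.9°, δ = -17.0°, H = -63.70°: sin φ sin δ = 0.2503, cos φ cos δ cos H = 0.2189, so cos θ_z = 0.4692.
Top-of-atmosphere irradiance = S₀ cos θ_z = 1361 × 0.4692 = 638.58 W/m².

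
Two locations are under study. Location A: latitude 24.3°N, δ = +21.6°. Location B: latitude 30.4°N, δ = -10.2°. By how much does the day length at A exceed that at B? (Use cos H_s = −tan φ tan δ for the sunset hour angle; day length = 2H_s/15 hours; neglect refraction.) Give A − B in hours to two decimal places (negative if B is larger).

A: H_s = arccos(−tan 24.3° · tan 21.6°) = 100.30°, so 2H_s/15 = 13.3733 h.
B: H_s = arccos(−tan 30.4° · tan -10.2°) = 83.94°, so 2H_s/15 = 11.1920 h.
A − B = 13.3733 − 11.1920 = 2.1813 h.

+2.18 h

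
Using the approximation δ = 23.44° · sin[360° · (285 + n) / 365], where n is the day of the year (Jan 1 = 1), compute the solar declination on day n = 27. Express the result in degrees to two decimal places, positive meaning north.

360 × (285 + 27) / 365 = 307.726°; sin(307.726°) = -0.7909.
δ = 23.44 × -0.7909 = -18.539° ≈ -18.54°.

-18.54°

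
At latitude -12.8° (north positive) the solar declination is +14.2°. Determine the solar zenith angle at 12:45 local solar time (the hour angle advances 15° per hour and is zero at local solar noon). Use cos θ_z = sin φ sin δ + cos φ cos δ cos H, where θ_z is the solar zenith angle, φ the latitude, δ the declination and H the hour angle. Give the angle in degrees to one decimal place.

29.2°

Hour angle H = 15° × (12.75 − 12) = 11.25°.
cos θ_z = sin(-12.8°) sin(14.2°) + cos(-12.8°) cos(14.2°) cos(11.25°) = -0.0543 + 0.9272 = 0.8729.
θ_z = arccos(0.8729) = 29.20°.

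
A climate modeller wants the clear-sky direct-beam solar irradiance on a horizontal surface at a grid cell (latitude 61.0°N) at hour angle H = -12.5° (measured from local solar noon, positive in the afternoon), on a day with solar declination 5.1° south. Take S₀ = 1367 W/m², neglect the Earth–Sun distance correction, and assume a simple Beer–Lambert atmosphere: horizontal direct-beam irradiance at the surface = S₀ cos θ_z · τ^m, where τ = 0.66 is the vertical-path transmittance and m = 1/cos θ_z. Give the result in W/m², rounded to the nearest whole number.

cos θ_z = sin(61.0°) sin(-5.1°) + cos(61.0°) cos(-5.1°) cos(-12.50°) = -0.0777 + 0.4714 = 0.3937.
Air mass m = 1/cos θ_z = 1/0.3937 = 2.540; τ^m = 0.66^2.540 = 0.3480.
Surface direct beam = 1367 × 0.3937 × 0.3480 = 187.29 W/m².

187 W/m²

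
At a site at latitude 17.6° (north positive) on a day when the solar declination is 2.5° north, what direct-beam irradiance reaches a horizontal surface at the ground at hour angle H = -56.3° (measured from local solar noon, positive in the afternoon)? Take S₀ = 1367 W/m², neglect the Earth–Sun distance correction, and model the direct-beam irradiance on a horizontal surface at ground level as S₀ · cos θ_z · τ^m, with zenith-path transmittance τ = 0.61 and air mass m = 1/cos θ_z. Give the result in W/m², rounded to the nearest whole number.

cos θ_z = sin φ sin δ + cos φ cos δ cos H = (0.3024)(0.0436) + (0.9532)(0.9990)(0.5548) = 0.5415.
Air mass m = 1/cos θ_z = 1/0.5415 = 1.847; τ^m = 0.61^1.847 = 0.4013.
Surface direct beam = 1367 × 0.5415 × 0.4013 = 297.05 W/m².

297 W/m²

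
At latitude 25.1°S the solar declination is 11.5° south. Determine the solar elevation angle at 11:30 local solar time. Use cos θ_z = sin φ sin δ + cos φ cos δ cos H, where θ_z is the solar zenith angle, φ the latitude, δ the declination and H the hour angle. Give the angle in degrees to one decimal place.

74.7°

Hour angle H = 15° × (11.5 − 12) = -7.50°.
cos θ_z = sin φ sin δ + cos φ cos δ cos H = (-0.4242)(-0.1994) + (0.9056)(0.9799)(0.9914) = 0.9644.
θ_z = arccos(0.9644) = 15.33°, so the elevation is 90° − 15.33° = 74.67°.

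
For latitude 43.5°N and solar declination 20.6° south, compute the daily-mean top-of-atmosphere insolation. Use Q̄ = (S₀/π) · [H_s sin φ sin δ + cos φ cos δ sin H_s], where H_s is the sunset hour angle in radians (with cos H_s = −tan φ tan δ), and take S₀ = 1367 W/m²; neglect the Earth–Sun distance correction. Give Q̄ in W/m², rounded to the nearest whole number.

149 W/m²

−tan φ tan δ = −(0.9490)(-0.3759) = 0.3567; H_s = arccos(0.3567) = 69.10°. In radians, H_s = 1.2060.
H_s sin φ sin δ = 1.2060 × 0.6884 × -0.3518 = -0.2921.
cos φ cos δ sin H_s = 0.7254 × 0.9361 × 0.9342 = 0.6344.
Q̄ = (1367/π) × (-0.2921 + 0.6344) = 435.13 × 0.3423 = 148.94 W/m².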